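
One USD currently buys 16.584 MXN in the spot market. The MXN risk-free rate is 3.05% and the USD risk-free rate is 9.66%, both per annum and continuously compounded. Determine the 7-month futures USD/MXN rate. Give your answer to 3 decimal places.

15.957

F = S·e^((r_MXN − r_USD)T) = 16.584 · e^((0.0305 − 0.0966) × 7/12)
= 16.584 · e^-0.038558 = 16.584 × 0.962176
F = 15.957 MXN per USD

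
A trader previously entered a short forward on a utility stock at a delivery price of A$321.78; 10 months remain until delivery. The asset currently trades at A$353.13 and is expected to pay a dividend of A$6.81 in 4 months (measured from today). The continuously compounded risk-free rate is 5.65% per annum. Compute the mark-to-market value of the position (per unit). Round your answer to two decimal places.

-A$39.47

PV(remaining dividends) I = 6.81·e^(−0.0565·4/12) = 6.6829
Current forward F = (S − I)·e^(rT) = (353.13 − 6.6829)·e^(0.0565·10/12) = 346.4471 × 1.048209 = 363.1490
Value (long) = (F − K)·e^(−rT) = (363.1490 − 321.78) × 0.954008 = 39.4664
Short position value = −(long value) = -A$39.47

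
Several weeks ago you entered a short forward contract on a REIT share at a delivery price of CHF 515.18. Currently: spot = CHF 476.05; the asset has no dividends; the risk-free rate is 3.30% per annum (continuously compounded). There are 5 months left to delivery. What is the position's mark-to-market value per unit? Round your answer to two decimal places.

Current fair forward for the remaining 5 months: F = S·e^(r·T), r = 0.0330
F = 476.05 · e^(0.0330 × 5/12) = 476.05 × 1.013845 = 482.6409
Value of long forward = (F − K)·e^(−rT) = (482.6409 − 515.18) · e^(−0.0330·5/12)
= -32.5391 × 0.986344 = -32.09
Short position value = −(long value) = CHF 32.09

CHF 32.09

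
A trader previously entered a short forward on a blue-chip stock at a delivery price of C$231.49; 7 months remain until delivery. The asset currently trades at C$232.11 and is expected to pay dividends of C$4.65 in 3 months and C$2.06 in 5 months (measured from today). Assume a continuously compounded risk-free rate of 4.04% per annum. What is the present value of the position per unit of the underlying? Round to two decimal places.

C$0.62

PV(remaining dividends) I = 4.65·e^(−0.0404·3/12) + 2.06·e^(−0.0404·5/12) = 6.6289
Current forward F = (S − I)·e^(rT) = (232.11 − 6.6289)·e^(0.0404·7/12) = 225.4811 × 1.023847 = 230.8581
Value (long) = (F − K)·e^(−rT) = (230.8581 − 231.49) × 0.976709 = -0.6172
Short position value = −(long value) = C$0.62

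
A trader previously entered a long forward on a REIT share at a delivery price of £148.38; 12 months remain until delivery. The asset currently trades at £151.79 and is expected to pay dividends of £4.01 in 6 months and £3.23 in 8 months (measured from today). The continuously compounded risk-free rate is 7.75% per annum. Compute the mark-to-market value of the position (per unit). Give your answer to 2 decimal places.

PV(remaining dividends) I = 4.01·e^(−0.0775·6/12) + 3.23·e^(−0.0775·8/12) = 6.9249
Current forward F = (S − I)·e^(rT) = (151.79 − 6.9249)·e^(0.0775·12/12) = 144.8651 × 1.080582 = 156.5386
Value (long) = (F − K)·e^(−rT) = (156.5386 − 148.38) × 0.925427 = 7.5502
Value = £7.55

£7.55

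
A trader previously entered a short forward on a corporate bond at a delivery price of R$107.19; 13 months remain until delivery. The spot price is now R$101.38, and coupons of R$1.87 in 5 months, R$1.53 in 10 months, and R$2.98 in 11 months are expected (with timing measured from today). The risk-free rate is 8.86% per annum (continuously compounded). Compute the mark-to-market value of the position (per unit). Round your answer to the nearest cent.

PV(remaining coupons) I = 1.87·e^(−0.0886·5/12) + 1.53·e^(−0.0886·10/12) + 2.98·e^(−0.0886·11/12) = 5.9709
Current forward F = (S − I)·e^(rT) = (101.38 − 5.9709)·e^(0.0886·13/12) = 95.4091 × 1.100741 = 105.0207
Value (long) = (F − K)·e^(−rT) = (105.0207 − 107.19) × 0.908479 = -1.9708
Short position value = −(long value) = R$1.97

R$1.97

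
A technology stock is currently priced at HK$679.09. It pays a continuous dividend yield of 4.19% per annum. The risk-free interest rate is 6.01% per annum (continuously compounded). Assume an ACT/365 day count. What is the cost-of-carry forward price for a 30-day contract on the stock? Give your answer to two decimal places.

F = S·e^((r − q)T) = 679.09 · e^((0.0601 − 0.0419) × 30/365)
= 679.09 · e^0.001496 = 679.09 × 1.001497
F = HK$680.11

HK$680.11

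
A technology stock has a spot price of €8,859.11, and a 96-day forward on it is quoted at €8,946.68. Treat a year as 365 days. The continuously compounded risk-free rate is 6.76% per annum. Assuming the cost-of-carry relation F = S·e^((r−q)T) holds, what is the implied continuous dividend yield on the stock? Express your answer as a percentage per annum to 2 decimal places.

From F = S·e^((r−q)T): (r − q) = ln(F/S)/T
ln(8946.68/8859.11) = ln(1.009885) = 0.009836
(r − q) = 0.009836 / (96/365) = 0.037397
q = r − ln(F/S)/T = 0.0676 − 0.037397 = 0.030203
q = 3.02%

3.02%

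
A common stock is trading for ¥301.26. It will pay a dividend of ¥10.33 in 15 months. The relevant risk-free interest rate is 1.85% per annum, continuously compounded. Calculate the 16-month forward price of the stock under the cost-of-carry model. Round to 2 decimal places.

¥298.44

PV(dividends) I = 10.33·e^(−0.0185·15/12)
I = 10.0939
F = (S − I)·e^(rT) = (301.26 − 10.0939) · e^(0.0185·16/12)
= 291.1661 · e^0.024667 = 291.1661 × 1.024974 = ¥298.44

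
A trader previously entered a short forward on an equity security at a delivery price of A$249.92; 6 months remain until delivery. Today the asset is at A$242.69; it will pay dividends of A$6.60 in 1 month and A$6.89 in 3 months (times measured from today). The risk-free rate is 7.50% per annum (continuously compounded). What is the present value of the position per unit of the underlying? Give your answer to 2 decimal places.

PV(remaining dividends) I = 6.60·e^(−0.0750·1/12) + 6.89·e^(−0.0750·3/12) = 13.3209
Current forward F = (S − I)·e^(rT) = (242.69 − 13.3209)·e^(0.0750·6/12) = 229.3691 × 1.038212 = 238.1338
Value (long) = (F − K)·e^(−rT) = (238.1338 − 249.92) × 0.963194 = -11.3524
Short position value = −(long value) = A$11.35

A$11.35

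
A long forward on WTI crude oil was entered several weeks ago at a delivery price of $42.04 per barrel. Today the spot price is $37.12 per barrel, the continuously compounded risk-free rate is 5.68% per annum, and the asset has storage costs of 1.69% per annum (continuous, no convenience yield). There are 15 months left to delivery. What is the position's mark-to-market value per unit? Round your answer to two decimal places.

Current fair forward for the remaining 15 months: F = S·e^((r + u)·T), (r + u) = 0.0568 + 0.0169 = 0.0737
F = 37.12 · e^(0.0737 × 15/12) = 37.12 × 1.096502 = 40.7022
Value of long forward = (F − K)·e^(−rT) = (40.7022 − 42.04) · e^(−0.0568·15/12)
= -1.3378 × 0.931462 = -1.25

-$1.25 per barrel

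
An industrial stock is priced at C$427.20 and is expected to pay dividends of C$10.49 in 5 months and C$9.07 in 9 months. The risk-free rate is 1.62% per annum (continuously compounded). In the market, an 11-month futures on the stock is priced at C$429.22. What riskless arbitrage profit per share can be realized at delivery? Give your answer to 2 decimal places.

C$15.30 per share

PV(dividends) I = 10.49·e^(−0.0162·5/12) + 9.07·e^(−0.0162·9/12) = 19.3799
Fair futures F* = (S − I)·e^(rT) = (427.20 − 19.3799)·e^0.014850 = 407.8201 × 1.014961 = 413.9215
Market C$429.22 > fair 413.9215: forward overpriced → cash-and-carry (borrow at r, buy the stock and collect the dividends, short the forward).
Profit at T = |F_mkt − F*| = |429.22 − 413.9215| = C$15.30 per share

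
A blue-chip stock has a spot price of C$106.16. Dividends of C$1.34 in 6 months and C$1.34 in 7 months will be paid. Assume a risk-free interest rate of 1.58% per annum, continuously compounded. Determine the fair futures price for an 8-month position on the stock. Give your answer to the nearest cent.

PV(dividends) I = 1.34·e^(−0.0158·6/12) + 1.34·e^(−0.0158·7/12)
I = 1.3295 + 1.3277 = 2.6572
F = (S − I)·e^(rT) = (106.16 − 2.6572) · e^(0.0158·8/12)
= 103.5028 · e^0.010533 = 103.5028 × 1.010589 = C$104.60

C$104.60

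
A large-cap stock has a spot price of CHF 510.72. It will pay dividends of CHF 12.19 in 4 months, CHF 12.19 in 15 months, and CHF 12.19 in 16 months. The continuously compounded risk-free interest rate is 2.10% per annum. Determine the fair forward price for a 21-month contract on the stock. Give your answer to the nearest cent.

PV(dividends) I = 12.19·e^(−0.0210·4/12) + 12.19·e^(−0.0210·15/12) + 12.19·e^(−0.0210·16/12)
I = 12.1050 + 11.8742 + 11.8534 = 35.8326
F = (S − I)·e^(rT) = (510.72 − 35.8326) · e^(0.0210·21/12)
= 474.8874 · e^0.036750 = 474.8874 × 1.037434 = CHF 492.66

CHF 492.66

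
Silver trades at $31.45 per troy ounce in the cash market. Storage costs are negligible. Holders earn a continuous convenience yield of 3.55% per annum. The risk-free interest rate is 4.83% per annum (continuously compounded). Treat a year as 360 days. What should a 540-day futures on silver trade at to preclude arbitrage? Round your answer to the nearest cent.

$32.06 per troy ounce

Net carry = r + u − y = 0.0483 + 0.0000 − 0.0355 = 0.0128
F = S·e^((r+u−y)T) = 31.45 · e^(0.0128 × 540/360) = 31.45 · e^0.019200
= 31.45 × 1.019386 = $32.06 per troy ounce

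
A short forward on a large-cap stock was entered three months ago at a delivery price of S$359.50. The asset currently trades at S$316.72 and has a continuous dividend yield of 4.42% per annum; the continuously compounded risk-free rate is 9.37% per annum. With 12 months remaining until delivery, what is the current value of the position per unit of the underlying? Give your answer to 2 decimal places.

Current fair forward for the remaining 12 months: F = S·e^((r − q)·T), (r − q) = 0.0937 − 0.0442 = 0.0495
F = 316.72 · e^(0.0495 × 12/12) = 316.72 × 1.050746 = 332.7923
Value of long forward = (F − K)·e^(−rT) = (332.7923 − 359.50) · e^(−0.0937·12/12)
= -26.7077 × 0.910556 = -24.32
Short position value = −(long value) = S$24.32

S$24.32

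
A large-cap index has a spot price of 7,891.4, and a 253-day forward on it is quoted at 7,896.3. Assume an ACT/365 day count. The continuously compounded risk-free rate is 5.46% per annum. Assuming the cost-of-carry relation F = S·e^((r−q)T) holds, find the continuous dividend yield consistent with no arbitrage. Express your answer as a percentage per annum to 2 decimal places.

5.37%

From F = S·e^((r−q)T): (r − q) = ln(F/S)/T
ln(7896.3/7891.4) = ln(1.000621) = 0.000621
(r − q) = 0.000621 / (253/365) = 0.000896
q = r − ln(F/S)/T = 0.0546 − 0.000896 = 0.053704
q = 5.37%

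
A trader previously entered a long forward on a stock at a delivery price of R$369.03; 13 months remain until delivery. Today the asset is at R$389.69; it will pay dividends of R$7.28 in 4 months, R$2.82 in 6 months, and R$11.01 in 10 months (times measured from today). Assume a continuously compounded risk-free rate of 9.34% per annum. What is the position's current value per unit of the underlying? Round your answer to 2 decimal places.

PV(remaining dividends) I = 7.28·e^(−0.0934·4/12) + 2.82·e^(−0.0934·6/12) + 11.01·e^(−0.0934·10/12) = 19.9337
Current forward F = (S − I)·e^(rT) = (389.69 − 19.9337)·e^(0.0934·13/12) = 369.7563 × 1.106479 = 409.1276
Value (long) = (F − K)·e^(−rT) = (409.1276 − 369.03) × 0.903767 = 36.2389
Value = R$36.24

R$36.24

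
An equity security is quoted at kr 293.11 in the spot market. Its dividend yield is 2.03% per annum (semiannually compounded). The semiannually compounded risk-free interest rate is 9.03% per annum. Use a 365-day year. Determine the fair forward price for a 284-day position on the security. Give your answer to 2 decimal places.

kr 309.07

F = S · (1+r/2)^(2T) / (1+q/2)^(2T)
= 293.11 × 1.071137 / 1.015840 = 293.11 × 1.054435
F = kr 309.07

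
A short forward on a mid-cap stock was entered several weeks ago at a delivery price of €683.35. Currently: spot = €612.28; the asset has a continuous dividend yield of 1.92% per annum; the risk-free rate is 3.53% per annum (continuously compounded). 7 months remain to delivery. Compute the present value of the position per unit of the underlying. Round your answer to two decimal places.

€63.96

Current fair forward for the remaining 7 months: F = S·e^((r − q)·T), (r − q) = 0.0353 − 0.0192 = 0.0161
F = 612.28 · e^(0.0161 × 7/12) = 612.28 × 1.009436 = 618.0575
Value of long forward = (F − K)·e^(−rT) = (618.0575 − 683.35) · e^(−0.0353·7/12)
= -65.2925 × 0.979619 = -63.96
Short position value = −(long value) = €63.96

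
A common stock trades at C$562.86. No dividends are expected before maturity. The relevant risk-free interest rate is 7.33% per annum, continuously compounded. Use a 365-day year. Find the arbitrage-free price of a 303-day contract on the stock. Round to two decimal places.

F = S·e^(rT) = 562.86 · e^(0.0733 × 303/365)
= 562.86 · e^0.060849 = 562.86 × 1.062738
F = C$598.17

C$598.17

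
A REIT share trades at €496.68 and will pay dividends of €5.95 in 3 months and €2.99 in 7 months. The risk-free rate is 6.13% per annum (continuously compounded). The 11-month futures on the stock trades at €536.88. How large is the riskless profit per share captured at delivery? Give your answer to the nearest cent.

PV(dividends) I = 5.95·e^(−0.0613·3/12) + 2.99·e^(−0.0613·7/12) = 8.7445
Fair futures F* = (S − I)·e^(rT) = (496.68 − 8.7445)·e^0.056192 = 487.9355 × 1.057801 = 516.1387
Market €536.88 > fair 516.1387: forward overpriced → cash-and-carry (borrow at r, buy the stock and collect the dividends, short the forward).
Profit at T = |F_mkt − F*| = |536.88 − 516.1387| = €20.74 per share

€20.74 per share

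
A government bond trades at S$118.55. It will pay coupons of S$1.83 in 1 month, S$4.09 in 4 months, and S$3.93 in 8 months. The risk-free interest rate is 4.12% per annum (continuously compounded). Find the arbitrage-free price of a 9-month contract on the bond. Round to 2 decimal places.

PV(coupons) I = 1.83·e^(−0.0412·1/12) + 4.09·e^(−0.0412·4/12) + 3.93·e^(−0.0412·8/12)
I = 1.8237 + 4.0342 + 3.8235 = 9.6814
F = (S − I)·e^(rT) = (118.55 − 9.6814) · e^(0.0412·9/12)
= 108.8686 · e^0.030900 = 108.8686 × 1.031382 = S$112.29

S$112.29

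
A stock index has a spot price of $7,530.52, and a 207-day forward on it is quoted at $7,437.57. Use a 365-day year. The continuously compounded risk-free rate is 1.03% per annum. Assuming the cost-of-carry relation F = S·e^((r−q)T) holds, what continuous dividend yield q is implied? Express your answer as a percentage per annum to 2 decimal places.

3.22%

From F = S·e^((r−q)T): (r − q) = ln(F/S)/T
ln(7437.57/7530.52) = ln(0.987657) = -0.012420
(r − q) = -0.012420 / (207/365) = -0.021900
q = r − ln(F/S)/T = 0.0103 + 0.021900 = 0.032200
q = 3.22%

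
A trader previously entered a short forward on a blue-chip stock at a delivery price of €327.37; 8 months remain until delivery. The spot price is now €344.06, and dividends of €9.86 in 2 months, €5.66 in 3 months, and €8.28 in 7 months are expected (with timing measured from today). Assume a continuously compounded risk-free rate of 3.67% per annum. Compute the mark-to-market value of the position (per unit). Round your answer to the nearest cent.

PV(remaining dividends) I = 9.86·e^(−0.0367·2/12) + 5.66·e^(−0.0367·3/12) + 8.28·e^(−0.0367·7/12) = 23.5128
Current forward F = (S − I)·e^(rT) = (344.06 − 23.5128)·e^(0.0367·8/12) = 320.5472 × 1.024768 = 328.4865
Value (long) = (F − K)·e^(−rT) = (328.4865 − 327.37) × 0.975830 = 1.0895
Short position value = −(long value) = -€1.09

-€1.09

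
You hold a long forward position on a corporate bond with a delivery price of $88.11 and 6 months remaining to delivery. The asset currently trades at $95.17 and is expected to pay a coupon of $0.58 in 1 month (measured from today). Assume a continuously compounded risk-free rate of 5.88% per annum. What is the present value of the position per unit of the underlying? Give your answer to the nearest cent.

$9.04

PV(remaining coupons) I = 0.58·e^(−0.0588·1/12) = 0.5772
Current forward F = (S − I)·e^(rT) = (95.17 − 0.5772)·e^(0.0588·6/12) = 94.5928 × 1.029836 = 97.4151
Value (long) = (F − K)·e^(−rT) = (97.4151 − 88.11) × 0.971028 = 9.0355
Value = $9.04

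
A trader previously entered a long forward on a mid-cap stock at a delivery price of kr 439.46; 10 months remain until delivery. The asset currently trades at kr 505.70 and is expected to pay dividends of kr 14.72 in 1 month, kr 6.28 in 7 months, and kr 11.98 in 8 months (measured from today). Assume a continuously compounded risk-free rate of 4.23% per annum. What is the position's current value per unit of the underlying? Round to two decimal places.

PV(remaining dividends) I = 14.72·e^(−0.0423·1/12) + 6.28·e^(−0.0423·7/12) + 11.98·e^(−0.0423·8/12) = 32.4420
Current forward F = (S − I)·e^(rT) = (505.70 − 32.4420)·e^(0.0423·10/12) = 473.2580 × 1.035879 = 490.2380
Value (long) = (F − K)·e^(−rT) = (490.2380 − 439.46) × 0.965364 = 49.0193
Value = kr 49.02

kr 49.02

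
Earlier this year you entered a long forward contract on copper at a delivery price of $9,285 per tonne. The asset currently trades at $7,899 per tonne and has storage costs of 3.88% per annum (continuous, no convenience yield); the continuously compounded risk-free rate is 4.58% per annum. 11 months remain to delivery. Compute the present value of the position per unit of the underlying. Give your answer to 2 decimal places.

Current fair forward for the remaining 11 months: F = S·e^((r + u)·T), (r + u) = 0.0458 + 0.0388 = 0.0846
F = 7899 · e^(0.0846 × 11/12) = 7899 × 1.08063626 = 8535.9458
Value of long forward = (F − K)·e^(−rT) = (8535.9458 − 9285) · e^(−0.0458·11/12)
= -749.0542 × 0.95888576 = -718.26

-$718.26 per tonne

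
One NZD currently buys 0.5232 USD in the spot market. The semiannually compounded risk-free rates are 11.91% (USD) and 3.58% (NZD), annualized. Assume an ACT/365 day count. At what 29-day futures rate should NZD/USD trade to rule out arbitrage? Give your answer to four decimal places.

By covered interest parity, F = S · (1+r_USD/2)^(2T) / (1+r_NZD/2)^(2T)
= 0.5232 × 1.009234 / 1.002823 = 0.5232 × 1.006393
F = 0.5265 USD per NZD

0.5265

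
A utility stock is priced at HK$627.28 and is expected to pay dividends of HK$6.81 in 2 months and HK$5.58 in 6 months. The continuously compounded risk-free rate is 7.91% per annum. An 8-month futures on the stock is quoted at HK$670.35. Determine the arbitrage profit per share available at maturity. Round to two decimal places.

PV(dividends) I = 6.81·e^(−0.0791·2/12) + 5.58·e^(−0.0791·6/12) = 12.0844
Fair futures F* = (S − I)·e^(rT) = (627.28 − 12.0844)·e^0.052733 = 615.1956 × 1.054148 = 648.5072
Market HK$670.35 > fair 648.5072: forward overpriced → cash-and-carry (borrow at r, buy the stock and collect the dividends, short the forward).
Profit at T = |F_mkt − F*| = |670.35 − 648.5072| = HK$21.84 per share

HK$21.84 per share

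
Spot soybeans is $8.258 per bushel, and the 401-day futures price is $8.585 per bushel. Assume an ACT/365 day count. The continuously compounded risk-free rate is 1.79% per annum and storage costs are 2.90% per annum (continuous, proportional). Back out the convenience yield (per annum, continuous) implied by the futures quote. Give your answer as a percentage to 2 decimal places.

F = S·e^((r+u−y)T) ⇒ (r+u−y) = ln(F/S)/T
ln(8.585/8.258) = 0.038834; /T ⇒ 0.035348
y = r + u − ln(F/S)/T = 0.0179 + 0.0290 − 0.035348 = 0.011552
y = 1.16%

1.16%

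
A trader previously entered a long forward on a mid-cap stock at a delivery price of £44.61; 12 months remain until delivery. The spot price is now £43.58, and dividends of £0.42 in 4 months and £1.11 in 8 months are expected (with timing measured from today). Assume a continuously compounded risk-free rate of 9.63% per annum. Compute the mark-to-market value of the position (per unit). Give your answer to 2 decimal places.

PV(remaining dividends) I = 0.42·e^(−0.0963·4/12) + 1.11·e^(−0.0963·8/12) = 1.4477
Current forward F = (S − I)·e^(rT) = (43.58 − 1.4477)·e^(0.0963·12/12) = 42.1323 × 1.101089 = 46.3914
Value (long) = (F − K)·e^(−rT) = (46.3914 − 44.61) × 0.908192 = 1.6179
Value = £1.62

£1.62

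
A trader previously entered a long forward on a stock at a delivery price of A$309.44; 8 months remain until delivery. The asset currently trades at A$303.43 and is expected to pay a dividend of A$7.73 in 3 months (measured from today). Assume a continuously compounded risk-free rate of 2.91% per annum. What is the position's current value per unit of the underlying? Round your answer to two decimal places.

PV(remaining dividends) I = 7.73·e^(−0.0291·3/12) = 7.6740
Current forward F = (S − I)·e^(rT) = (303.43 − 7.6740)·e^(0.0291·8/12) = 295.7560 × 1.019589 = 301.5496
Value (long) = (F − K)·e^(−rT) = (301.5496 − 309.44) × 0.980787 = -7.7388
Value = -A$7.74

-A$7.74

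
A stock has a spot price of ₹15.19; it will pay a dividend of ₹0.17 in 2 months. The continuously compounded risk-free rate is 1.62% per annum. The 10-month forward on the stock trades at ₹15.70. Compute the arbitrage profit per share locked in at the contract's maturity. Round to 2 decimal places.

₹0.48 per share

PV(dividends) I = 0.17·e^(−0.0162·2/12) = 0.1695
Fair forward F* = (S − I)·e^(rT) = (15.19 − 0.1695)·e^0.013500 = 15.0205 × 1.013592 = 15.2247
Market ₹15.70 > fair 15.2247: forward overpriced → cash-and-carry (borrow at r, buy the stock and collect the dividends, short the forward).
Profit at T = |F_mkt − F*| = |15.70 − 15.2247| = ₹0.48 per share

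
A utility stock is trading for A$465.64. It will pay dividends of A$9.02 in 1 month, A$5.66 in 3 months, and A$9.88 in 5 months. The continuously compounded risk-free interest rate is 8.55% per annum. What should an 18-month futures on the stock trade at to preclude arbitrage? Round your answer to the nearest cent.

PV(dividends) I = 9.02·e^(−0.0855·1/12) + 5.66·e^(−0.0855·3/12) + 9.88·e^(−0.0855·5/12)
I = 8.9560 + 5.5403 + 9.5342 = 24.0305
F = (S − I)·e^(rT) = (465.64 − 24.0305) · e^(0.0855·18/12)
= 441.6095 · e^0.128250 = 441.6095 × 1.136837 = A$502.04

A$502.04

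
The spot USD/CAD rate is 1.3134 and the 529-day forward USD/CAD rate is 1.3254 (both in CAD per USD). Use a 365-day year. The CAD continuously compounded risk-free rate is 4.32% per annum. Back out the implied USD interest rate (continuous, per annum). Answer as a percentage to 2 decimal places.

3.69%

F = S·e^((r_CAD − r_USD)T) ⇒ r_USD = r_CAD − ln(F/S)/T
ln(1.3254/1.3134) = 0.009095; /(529/365) = 0.006275
r_USD = 0.0432 − 0.006275 = 0.036925
r_USD = 3.69%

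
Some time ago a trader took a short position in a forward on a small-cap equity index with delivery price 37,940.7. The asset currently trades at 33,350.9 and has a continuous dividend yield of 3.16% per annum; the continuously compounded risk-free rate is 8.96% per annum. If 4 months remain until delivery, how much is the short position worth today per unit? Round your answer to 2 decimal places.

3822.84

Current fair forward for the remaining 4 months: F = S·e^((r − q)·T), (r − q) = 0.0896 − 0.0316 = 0.0580
F = 33350.9 · e^(0.0580 × 4/12) = 33350.9 × 1.01952143 = 34001.9573
Value of long forward = (F − K)·e^(−rT) = (34001.9573 − 37940.7) · e^(−0.0896·4/12)
= -3938.7427 × 0.97057493 = -3822.84
Short position value = −(long value) = 3822.84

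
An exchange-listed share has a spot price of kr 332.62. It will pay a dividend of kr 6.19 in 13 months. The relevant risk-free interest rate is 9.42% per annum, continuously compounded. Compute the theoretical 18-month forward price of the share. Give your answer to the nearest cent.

kr 376.66

PV(dividends) I = 6.19·e^(−0.0942·13/12)
I = 5.5895
F = (S − I)·e^(rT) = (332.62 − 5.5895) · e^(0.0942·18/12)
= 327.0305 · e^0.141300 = 327.0305 × 1.151770 = kr 376.66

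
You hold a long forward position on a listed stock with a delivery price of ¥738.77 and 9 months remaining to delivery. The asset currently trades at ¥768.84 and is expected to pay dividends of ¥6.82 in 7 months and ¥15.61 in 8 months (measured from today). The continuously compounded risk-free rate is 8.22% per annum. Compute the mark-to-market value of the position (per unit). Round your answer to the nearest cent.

¥52.96

PV(remaining dividends) I = 6.82·e^(−0.0822·7/12) + 15.61·e^(−0.0822·8/12) = 21.2783
Current forward F = (S − I)·e^(rT) = (768.84 − 21.2783)·e^(0.0822·9/12) = 747.5617 × 1.063590 = 795.0991
Value (long) = (F − K)·e^(−rT) = (795.0991 − 738.77) × 0.940212 = 52.9613
Value = ¥52.96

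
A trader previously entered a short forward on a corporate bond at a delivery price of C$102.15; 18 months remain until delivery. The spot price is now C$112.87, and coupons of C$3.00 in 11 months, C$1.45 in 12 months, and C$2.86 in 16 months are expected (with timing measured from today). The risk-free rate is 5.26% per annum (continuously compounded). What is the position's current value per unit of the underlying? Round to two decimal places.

-C$11.57

PV(remaining coupons) I = 3.00·e^(−0.0526·11/12) + 1.45·e^(−0.0526·12/12) + 2.86·e^(−0.0526·16/12) = 6.9008
Current forward F = (S − I)·e^(rT) = (112.87 − 6.9008)·e^(0.0526·18/12) = 105.9692 × 1.082096 = 114.6688
Value (long) = (F − K)·e^(−rT) = (114.6688 − 102.15) × 0.924132 = 11.5690
Short position value = −(long value) = -C$11.57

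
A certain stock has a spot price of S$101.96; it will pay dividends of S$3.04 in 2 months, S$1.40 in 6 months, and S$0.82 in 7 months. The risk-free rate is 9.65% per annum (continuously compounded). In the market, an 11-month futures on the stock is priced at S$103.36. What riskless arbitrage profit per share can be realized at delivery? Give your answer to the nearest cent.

PV(dividends) I = 3.04·e^(−0.0965·2/12) + 1.40·e^(−0.0965·6/12) + 0.82·e^(−0.0965·7/12) = 5.1007
Fair futures F* = (S − I)·e^(rT) = (101.96 − 5.1007)·e^0.088458 = 96.8593 × 1.092488 = 105.8176
Market S$103.36 < fair 105.8176: forward underpriced → reverse cash-and-carry (short the stock, invest proceeds at r, pay the dividends, go long the forward).
Profit at T = |F_mkt − F*| = |103.36 − 105.8176| = S$2.46 per share

S$2.46 per share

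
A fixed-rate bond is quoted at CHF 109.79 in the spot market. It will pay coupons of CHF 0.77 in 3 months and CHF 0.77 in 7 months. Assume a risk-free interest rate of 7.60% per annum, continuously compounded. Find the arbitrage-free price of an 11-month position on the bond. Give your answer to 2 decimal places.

PV(coupons) I = 0.77·e^(−0.0760·3/12) + 0.77·e^(−0.0760·7/12)
I = 0.7555 + 0.7366 = 1.4921
F = (S − I)·e^(rT) = (109.79 − 1.4921) · e^(0.0760·11/12)
= 108.2979 · e^0.069667 = 108.2979 × 1.072151 = CHF 116.11

CHF 116.11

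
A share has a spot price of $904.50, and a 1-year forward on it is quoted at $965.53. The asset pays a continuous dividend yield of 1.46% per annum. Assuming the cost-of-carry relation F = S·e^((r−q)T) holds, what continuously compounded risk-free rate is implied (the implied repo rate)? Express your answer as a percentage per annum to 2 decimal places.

From F = S·e^((r−q)T): (r − q) = ln(F/S)/T
ln(965.53/904.50) = ln(1.067474) = 0.065295
(r − q) = 0.065295 / (1) = 0.065295
r = ln(F/S)/T + q = 0.065295 + 0.0146 = 0.079895
r = 7.99%

7.99%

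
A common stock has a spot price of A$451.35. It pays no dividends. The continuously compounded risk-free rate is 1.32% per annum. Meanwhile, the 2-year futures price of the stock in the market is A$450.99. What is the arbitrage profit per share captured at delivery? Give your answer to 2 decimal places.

Fair futures: F* = S·e^(carry·T), with carry = r = 0.0132
F* = 451.35 · e^(0.0132 × 2) = 451.35 · e^0.026400 = 451.35 × 1.026752 = A$463.4245
Market A$450.99 < fair A$463.4245: forward underpriced → reverse cash-and-carry (short spot, go long the forward).
At maturity, profit = |F_mkt − F*| = |450.99 − 463.4245| = A$12.43 per share

A$12.43 per share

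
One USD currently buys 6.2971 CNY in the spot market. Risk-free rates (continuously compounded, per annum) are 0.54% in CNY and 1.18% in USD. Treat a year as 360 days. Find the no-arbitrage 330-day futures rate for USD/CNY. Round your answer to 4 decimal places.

F = S·e^((r_CNY − r_USD)T) = 6.2971 · e^((0.0054 − 0.0118) × 330/360)
= 6.2971 · e^-0.005867 = 6.2971 × 0.994150
F = 6.2603 CNY per USD

6.2603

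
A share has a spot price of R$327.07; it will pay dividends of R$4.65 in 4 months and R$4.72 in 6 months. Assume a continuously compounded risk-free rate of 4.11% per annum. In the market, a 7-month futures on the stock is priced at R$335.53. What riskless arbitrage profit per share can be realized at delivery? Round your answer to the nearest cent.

R$9.96 per share

PV(dividends) I = 4.65·e^(−0.0411·4/12) + 4.72·e^(−0.0411·6/12) = 9.2107
Fair futures F* = (S − I)·e^(rT) = (327.07 − 9.2107)·e^0.023975 = 317.8593 × 1.024265 = 325.5722
Market R$335.53 > fair 325.5722: forward overpriced → cash-and-carry (borrow at r, buy the stock and collect the dividends, short the forward).
Profit at T = |F_mkt − F*| = |335.53 − 325.5722| = R$9.96 per share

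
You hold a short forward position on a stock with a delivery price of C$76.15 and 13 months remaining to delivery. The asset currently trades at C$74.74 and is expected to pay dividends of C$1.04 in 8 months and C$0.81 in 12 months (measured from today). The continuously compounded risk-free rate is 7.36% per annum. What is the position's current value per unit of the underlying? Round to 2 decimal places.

-C$2.68

PV(remaining dividends) I = 1.04·e^(−0.0736·8/12) + 0.81·e^(−0.0736·12/12) = 1.7427
Current forward F = (S − I)·e^(rT) = (74.74 − 1.7427)·e^(0.0736·13/12) = 72.9973 × 1.082998 = 79.0559
Value (long) = (F − K)·e^(−rT) = (79.0559 − 76.15) × 0.923363 = 2.6832
Short position value = −(long value) = -C$2.68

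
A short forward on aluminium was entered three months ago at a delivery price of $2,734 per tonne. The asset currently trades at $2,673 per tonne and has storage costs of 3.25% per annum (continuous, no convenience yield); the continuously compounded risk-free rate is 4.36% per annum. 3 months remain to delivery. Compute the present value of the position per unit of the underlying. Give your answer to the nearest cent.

Current fair forward for the remaining 3 months: F = S·e^((r + u)·T), (r + u) = 0.0436 + 0.0325 = 0.0761
F = 2673 · e^(0.0761 × 3/12) = 2673 × 1.01920713 = 2724.3407
Value of long forward = (F − K)·e^(−rT) = (2724.3407 − 2734) · e^(−0.0436·3/12)
= -9.6593 × 0.98915919 = -9.55
Short position value = −(long value) = $9.55

$9.55 per tonne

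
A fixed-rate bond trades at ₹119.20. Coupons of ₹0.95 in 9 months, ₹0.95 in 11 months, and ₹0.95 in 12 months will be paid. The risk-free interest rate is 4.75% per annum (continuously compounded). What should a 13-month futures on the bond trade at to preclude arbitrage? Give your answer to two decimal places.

₹122.62

PV(coupons) I = 0.95·e^(−0.0475·9/12) + 0.95·e^(−0.0475·11/12) + 0.95·e^(−0.0475·12/12)
I = 0.9168 + 0.9095 + 0.9059 = 2.7322
F = (S − I)·e^(rT) = (119.20 − 2.7322) · e^(0.0475·13/12)
= 116.4678 · e^0.051458 = 116.4678 × 1.052805 = ₹122.62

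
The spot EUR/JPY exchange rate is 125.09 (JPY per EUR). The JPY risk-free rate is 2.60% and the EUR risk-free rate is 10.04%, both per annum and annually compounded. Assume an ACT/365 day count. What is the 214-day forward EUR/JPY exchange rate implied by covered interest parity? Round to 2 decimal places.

120.06

By covered interest parity, F = S · (1+r_JPY)^T / (1+r_EUR)^T
= 125.09 × 1.015163 / 1.057697 = 125.09 × 0.959786
F = 120.06 JPY per EUR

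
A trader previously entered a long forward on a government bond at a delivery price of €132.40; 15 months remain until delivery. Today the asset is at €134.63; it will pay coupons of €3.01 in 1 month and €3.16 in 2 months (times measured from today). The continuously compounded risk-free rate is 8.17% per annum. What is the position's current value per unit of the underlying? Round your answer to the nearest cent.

€8.98

PV(remaining coupons) I = 3.01·e^(−0.0817·1/12) + 3.16·e^(−0.0817·2/12) = 6.1068
Current forward F = (S − I)·e^(rT) = (134.63 − 6.1068)·e^(0.0817·15/12) = 128.5232 × 1.107522 = 142.3423
Value (long) = (F − K)·e^(−rT) = (142.3423 − 132.40) × 0.902917 = 8.9771
Value = €8.98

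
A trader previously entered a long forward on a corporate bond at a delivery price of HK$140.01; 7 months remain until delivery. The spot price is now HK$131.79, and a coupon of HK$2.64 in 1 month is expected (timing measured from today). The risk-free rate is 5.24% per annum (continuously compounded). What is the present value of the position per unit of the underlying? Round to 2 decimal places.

-HK$6.63

PV(remaining coupons) I = 2.64·e^(−0.0524·1/12) = 2.6285
Current forward F = (S − I)·e^(rT) = (131.79 − 2.6285)·e^(0.0524·7/12) = 129.1615 × 1.031039 = 133.1705
Value (long) = (F − K)·e^(−rT) = (133.1705 − 140.01) × 0.969896 = -6.6336
Value = -HK$6.63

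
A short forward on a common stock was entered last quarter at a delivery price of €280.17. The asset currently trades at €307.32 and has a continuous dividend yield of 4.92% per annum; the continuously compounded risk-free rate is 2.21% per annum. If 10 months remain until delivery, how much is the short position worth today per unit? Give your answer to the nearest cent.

Current fair forward for the remaining 10 months: F = S·e^((r − q)·T), (r − q) = 0.0221 − 0.0492 = -0.0271
F = 307.32 · e^(-0.0271 × 10/12) = 307.32 × 0.977670 = 300.4575
Value of long forward = (F − K)·e^(−rT) = (300.4575 − 280.17) · e^(−0.0221·10/12)
= 20.2875 × 0.981752 = 19.92
Short position value = −(long value) = -€19.92

-€19.92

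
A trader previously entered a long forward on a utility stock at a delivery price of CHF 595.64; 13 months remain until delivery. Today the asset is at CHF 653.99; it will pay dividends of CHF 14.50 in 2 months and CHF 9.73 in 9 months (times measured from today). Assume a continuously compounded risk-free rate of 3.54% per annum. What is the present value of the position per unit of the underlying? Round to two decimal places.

PV(remaining dividends) I = 14.50·e^(−0.0354·2/12) + 9.73·e^(−0.0354·9/12) = 23.8898
Current forward F = (S − I)·e^(rT) = (653.99 − 23.8898)·e^(0.0354·13/12) = 630.1002 × 1.039095 = 654.7340
Value (long) = (F − K)·e^(−rT) = (654.7340 − 595.64) × 0.962376 = 56.8706
Value = CHF 56.87

CHF 56.87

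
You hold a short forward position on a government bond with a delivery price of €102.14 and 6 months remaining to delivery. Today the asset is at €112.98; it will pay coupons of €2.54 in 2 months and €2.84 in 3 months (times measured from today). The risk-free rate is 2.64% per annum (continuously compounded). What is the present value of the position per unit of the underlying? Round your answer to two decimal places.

-€6.83

PV(remaining coupons) I = 2.54·e^(−0.0264·2/12) + 2.84·e^(−0.0264·3/12) = 5.3502
Current forward F = (S − I)·e^(rT) = (112.98 − 5.3502)·e^(0.0264·6/12) = 107.6298 × 1.013288 = 109.0600
Value (long) = (F − K)·e^(−rT) = (109.0600 − 102.14) × 0.986887 = 6.8293
Short position value = −(long value) = -€6.83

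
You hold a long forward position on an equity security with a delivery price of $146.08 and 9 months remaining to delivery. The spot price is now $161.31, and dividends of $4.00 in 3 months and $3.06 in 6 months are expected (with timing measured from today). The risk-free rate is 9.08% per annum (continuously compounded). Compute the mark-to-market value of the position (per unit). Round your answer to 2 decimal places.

PV(remaining dividends) I = 4.00·e^(−0.0908·3/12) + 3.06·e^(−0.0908·6/12) = 6.8344
Current forward F = (S − I)·e^(rT) = (161.31 − 6.8344)·e^(0.0908·9/12) = 154.4756 × 1.070472 = 165.3618
Value (long) = (F − K)·e^(−rT) = (165.3618 − 146.08) × 0.934167 = 18.0124
Value = $18.01

$18.01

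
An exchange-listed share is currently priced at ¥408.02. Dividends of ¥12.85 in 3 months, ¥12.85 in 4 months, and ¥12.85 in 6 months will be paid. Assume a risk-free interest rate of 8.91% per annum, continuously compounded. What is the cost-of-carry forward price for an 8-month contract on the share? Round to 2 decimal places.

PV(dividends) I = 12.85·e^(−0.0891·3/12) + 12.85·e^(−0.0891·4/12) + 12.85·e^(−0.0891·6/12)
I = 12.5669 + 12.4740 + 12.2901 = 37.3310
F = (S − I)·e^(rT) = (408.02 − 37.3310) · e^(0.0891·8/12)
= 370.6890 · e^0.059400 = 370.6890 × 1.061200 = ¥393.38

¥393.38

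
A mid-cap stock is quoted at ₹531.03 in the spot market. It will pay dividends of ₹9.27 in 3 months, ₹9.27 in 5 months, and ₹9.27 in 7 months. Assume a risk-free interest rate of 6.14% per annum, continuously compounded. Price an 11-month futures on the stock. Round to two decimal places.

PV(dividends) I = 9.27·e^(−0.0614·3/12) + 9.27·e^(−0.0614·5/12) + 9.27·e^(−0.0614·7/12)
I = 9.1288 + 9.0359 + 8.9439 = 27.1086
F = (S − I)·e^(rT) = (531.03 − 27.1086) · e^(0.0614·11/12)
= 503.9214 · e^0.056283 = 503.9214 × 1.057897 = ₹533.10

₹533.10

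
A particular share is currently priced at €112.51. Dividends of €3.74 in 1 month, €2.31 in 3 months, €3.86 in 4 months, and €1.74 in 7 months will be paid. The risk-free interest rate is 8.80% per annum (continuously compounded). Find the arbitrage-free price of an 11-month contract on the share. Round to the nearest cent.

€109.63

PV(dividends) I = 3.74·e^(−0.0880·1/12) + 2.31·e^(−0.0880·3/12) + 3.86·e^(−0.0880·4/12) + 1.74·e^(−0.0880·7/12)
I = 3.7127 + 2.2597 + 3.7484 + 1.6529 = 11.3737
F = (S − I)·e^(rT) = (112.51 − 11.3737) · e^(0.0880·11/12)
= 101.1363 · e^0.080667 = 101.1363 × 1.084010 = €109.63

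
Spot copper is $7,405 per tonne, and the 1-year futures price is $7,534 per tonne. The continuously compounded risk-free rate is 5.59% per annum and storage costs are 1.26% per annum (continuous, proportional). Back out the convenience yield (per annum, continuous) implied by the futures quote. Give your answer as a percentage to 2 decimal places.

5.12%

F = S·e^((r+u−y)T) ⇒ (r+u−y) = ln(F/S)/T
ln(7534/7405) = 0.017271; /T ⇒ 0.017271
y = r + u − ln(F/S)/T = 0.0559 + 0.0126 − 0.017271 = 0.051229
y = 5.12%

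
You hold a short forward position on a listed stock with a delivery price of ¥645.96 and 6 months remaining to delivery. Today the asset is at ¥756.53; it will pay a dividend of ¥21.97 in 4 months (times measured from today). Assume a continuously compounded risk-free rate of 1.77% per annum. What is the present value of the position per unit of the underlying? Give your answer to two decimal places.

PV(remaining dividends) I = 21.97·e^(−0.0177·4/12) = 21.8408
Current forward F = (S − I)·e^(rT) = (756.53 − 21.8408)·e^(0.0177·6/12) = 734.6892 × 1.008889 = 741.2199
Value (long) = (F − K)·e^(−rT) = (741.2199 − 645.96) × 0.991189 = 94.4206
Short position value = −(long value) = -¥94.42

-¥94.42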